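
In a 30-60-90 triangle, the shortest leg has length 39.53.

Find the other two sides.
In a 30-60-90 triangle the sides are in ratio 1 : √3 : 2 (short leg : long leg : hypotenuse).
Long leg = 39.53·√3 ≈ 39.53·1.73205 ≈ 68.468
Hypotenuse = 2·39.53 = 79.06

Long leg = 39.53√3 = 68.47, Hypotenuse = 79.06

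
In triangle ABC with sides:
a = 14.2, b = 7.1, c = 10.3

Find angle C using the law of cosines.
c² = a² + b² − 2ab·cos(C)  ⇒  cos(C) = (a² + b² − c²)/(2ab)
cos(C) = (14.2² + 7.1² − 10.3²)/(2·14.2·7.1) = (201.64 + 50.41 − 106.09)/201.64 = 145.96/201.64 ≈ 0.723864
C = arccos(0.723864) ≈ 43.6255°

C = 43.63°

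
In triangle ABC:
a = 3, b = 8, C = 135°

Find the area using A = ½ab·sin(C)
A = ½·a·b·sin(C) = ½·3·8·sin(135°)
sin(135°) ≈ 0.707107
A ≈ ½·24·0.707107 = 12·0.707107 ≈ 8.48528

Area = 8.485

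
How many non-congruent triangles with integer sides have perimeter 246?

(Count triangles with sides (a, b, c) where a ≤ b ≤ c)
Let a ≤ b ≤ c with a + b + c = 246. The only binding inequality is a + b > c, i.e. 246 − c > c, so c < 246/2; and c ≥ 246/3 since c is the largest side.
So 82 ≤ c ≤ 122. For each c, b runs from ⌈(246 − c)/2⌉ up to c (then a = 246 − b − c satisfies 1 ≤ a ≤ b automatically), giving c − ⌈(246 − c)/2⌉ + 1 choices.
Summing over c: 1 + 2 + 4 + 5 + … + 59 + 61  (41 terms, c = 82, …, 122) = 1261
Check (closed form: nearest integer to p²/48 for even p, (p+3)²/48 for odd p): 246²/48 = 60516/48 ≈ 1260.75 → 1261

1261 triangles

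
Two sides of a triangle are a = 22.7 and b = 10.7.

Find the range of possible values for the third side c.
Triangle inequality: |a − b| < c < a + b
|a − b| = |22.7 − 10.7| = 12
a + b = 22.7 + 10.7 = 33.4

12 < c < 33.4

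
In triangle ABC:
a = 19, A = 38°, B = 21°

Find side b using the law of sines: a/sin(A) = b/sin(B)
a/sin(A) = b/sin(B)  ⇒  b = a·sin(B)/sin(A) = 19·sin(21°)/sin(38°)
sin(21°) ≈ 0.358368, sin(38°) ≈ 0.615661
b ≈ 19·0.358368/0.615661 ≈ 6.80899/0.615661 ≈ 11.0596

b = 11.06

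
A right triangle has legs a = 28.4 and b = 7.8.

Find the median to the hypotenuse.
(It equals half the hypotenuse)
Hypotenuse c = √(a² + b²) = √(806.56 + 60.84) = √867.4 ≈ 29.4517
Median to hypotenuse = c/2 ≈ 29.4517/2 ≈ 14.7258

Median = 14.73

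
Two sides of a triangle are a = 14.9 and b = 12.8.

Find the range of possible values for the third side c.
Triangle inequality: |a − b| < c < a + b
|a − b| = |14.9 − 12.8| = 2.1
a + b = 14.9 + 12.8 = 27.7

2.1 < c < 27.7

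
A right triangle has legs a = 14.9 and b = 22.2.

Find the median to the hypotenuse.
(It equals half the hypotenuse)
Hypotenuse c = √(a² + b²) = √(222.01 + 492.84) = √714.85 ≈ 26.7367
Median to hypotenuse = c/2 ≈ 26.7367/2 ≈ 13.3683

Median = 13.37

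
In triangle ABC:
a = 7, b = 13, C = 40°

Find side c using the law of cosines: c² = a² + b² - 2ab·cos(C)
c² = 7² + 13² − 2·7·13·cos(40°)
cos(40°) ≈ 0.766044
c² ≈ 49 + 169 − 182·(0.766044) ≈ 218 − 139.42 ≈ 78.5799
c ≈ √78.5799 ≈ 8.86453

c = 8.865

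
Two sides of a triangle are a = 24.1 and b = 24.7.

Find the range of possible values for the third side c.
Triangle inequality: |a − b| < c < a + b
|a − b| = |24.1 − 24.7| = 0.6
a + b = 24.1 + 24.7 = 48.8

0.6 < c < 48.8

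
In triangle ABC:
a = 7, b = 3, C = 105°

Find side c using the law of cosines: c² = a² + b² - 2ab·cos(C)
c² = 7² + 3² − 2·7·3·cos(105°)
cos(105°) ≈ -0.258819
c² ≈ 49 + 9 − 42·(-0.258819) ≈ 58 + 10.8704 ≈ 68.8704
c ≈ √68.8704 ≈ 8.29882

c = 8.299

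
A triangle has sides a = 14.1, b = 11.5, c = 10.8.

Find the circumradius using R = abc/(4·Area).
First find the area with Heron's formula.
s = (14.1 + 11.5 + 10.8)/2 = 18.2
Area = √(s(s−a)(s−b)(s−c)) = √(18.2·4.1·6.7·7.4) ≈ √3699.66 ≈ 60.8248
abc = 14.1·11.5·10.8 = 1751.22
R = abc/(4·Area) ≈ 1751.22/(4·60.8248) = 1751.22/243.299 ≈ 7.1978

R = 7.198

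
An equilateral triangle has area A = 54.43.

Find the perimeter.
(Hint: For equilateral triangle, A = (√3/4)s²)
A = (√3/4)s²  ⇒  s² = 4A/√3 = 4·54.43/√3 = 217.72/1.73205 ≈ 125.701
s ≈ √125.701 ≈ 11.2116
Perimeter = 3s ≈ 3·11.2116 ≈ 33.6349

Perimeter = 33.63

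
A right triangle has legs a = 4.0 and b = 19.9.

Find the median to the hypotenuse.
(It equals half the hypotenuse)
Hypotenuse c = √(a² + b²) = √(16 + 396.01) = √412.01 ≈ 20.298
Median to hypotenuse = c/2 ≈ 20.298/2 ≈ 10.149

Median = 10.15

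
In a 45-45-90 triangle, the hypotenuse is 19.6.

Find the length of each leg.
In a 45-45-90 triangle hypotenuse = leg·√2, so leg = hypotenuse/√2.
Leg = 19.6/√2 ≈ 19.6/1.41421 ≈ 13.8593

Each leg = 13.86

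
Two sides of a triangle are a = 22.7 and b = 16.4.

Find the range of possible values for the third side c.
Triangle inequality: |a − b| < c < a + b
|a − b| = |22.7 − 16.4| = 6.3
a + b = 22.7 + 16.4 = 39.1

6.3 < c < 39.1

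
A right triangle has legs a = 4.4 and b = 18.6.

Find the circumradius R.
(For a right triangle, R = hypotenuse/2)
Hypotenuse c = √(a² + b²) = √(19.36 + 345.96) = √365.32 ≈ 19.1133
R = c/2 ≈ 19.1133/2 ≈ 9.55667

R = 9.557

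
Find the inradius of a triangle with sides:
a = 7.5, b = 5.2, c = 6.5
r = Area/s where s is the semi-perimeter.
s = (7.5 + 5.2 + 6.5)/2 = 19.2/2 = 9.6
Area = √(s(s−a)(s−b)(s−c)) = √(9.6·2.1·4.4·3.1) ≈ √274.982 ≈ 16.5826
r ≈ 16.5826/9.6 ≈ 1.72735

r = 1.727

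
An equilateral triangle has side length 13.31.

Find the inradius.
r = Area/s with s the semi-perimeter.
Area = (√3/4)·13.31² = (√3/4)·177.1561 ≈ 0.433013·177.1561 ≈ 76.7108
s = 3·13.31/2 = 19.965
r ≈ 76.7108/19.965 ≈ 3.84227
(Equivalently r = side/(2√3) = 13.31/3.4641 ≈ 3.84227.)

r = 3.842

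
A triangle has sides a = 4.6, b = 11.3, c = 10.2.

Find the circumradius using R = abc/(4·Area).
First find the area with Heron's formula.
s = (4.6 + 11.3 + 10.2)/2 = 13.05
Area = √(s(s−a)(s−b)(s−c)) = √(13.05·8.45·1.75·2.85) ≈ √549.984 ≈ 23.4517
abc = 4.6·11.3·10.2 = 530.196
R = abc/(4·Area) ≈ 530.196/(4·23.4517) = 530.196/93.807 ≈ 5.65199

R = 5.652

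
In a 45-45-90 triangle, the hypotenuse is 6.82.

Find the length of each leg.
In a 45-45-90 triangle hypotenuse = leg·√2, so leg = hypotenuse/√2.
Leg = 6.82/√2 ≈ 6.82/1.41421 ≈ 4.82247

Each leg = 4.822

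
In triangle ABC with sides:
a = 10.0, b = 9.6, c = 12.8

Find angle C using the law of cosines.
c² = a² + b² − 2ab·cos(C)  ⇒  cos(C) = (a² + b² − c²)/(2ab)
cos(C) = (10.0² + 9.6² − 12.8²)/(2·10.0·9.6) = (100 + 92.16 − 163.84)/192 = 28.32/192 ≈ 0.1475
C = arccos(0.1475) ≈ 81.5179°

C = 81.52°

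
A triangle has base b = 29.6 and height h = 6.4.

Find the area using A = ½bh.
A = ½·b·h = ½·29.6·6.4 = ½·189.44 = 94.72

Area = 94.72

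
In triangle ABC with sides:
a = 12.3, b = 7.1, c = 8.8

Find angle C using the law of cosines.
c² = a² + b² − 2ab·cos(C)  ⇒  cos(C) = (a² + b² − c²)/(2ab)
cos(C) = (12.3² + 7.1² − 8.8²)/(2·12.3·7.1) = (151.29 + 50.41 − 77.44)/174.66 = 124.26/174.66 ≈ 0.711439
C = arccos(0.711439) ≈ 44.6479°

C = 44.65°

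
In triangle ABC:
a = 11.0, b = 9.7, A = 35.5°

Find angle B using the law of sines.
a/sin(A) = b/sin(B)  ⇒  sin(B) = b·sin(A)/a = 9.7·sin(35.5°)/11.0
sin(35.5°) ≈ 0.580703
sin(B) ≈ 9.7·0.580703/11.0 ≈ 5.63282/11.0 ≈ 0.512074
B = arcsin(0.512074) ≈ 30.8021°
(Since b ≤ a we need B ≤ A, so the obtuse alternative 180° − 30.8021° ≈ 149.198° is rejected.)

B = 30.8°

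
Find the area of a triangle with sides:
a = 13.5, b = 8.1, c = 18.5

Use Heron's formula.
s = (13.5 + 8.1 + 18.5)/2 = 40.1/2 = 20.05
s − a = 6.55, s − b = 11.95, s − c = 1.55
s(s−a)(s−b)(s−c) = 20.05·6.55·11.95·1.55 ≈ 2432.51
Area = √2432.51 ≈ 49.3205

Area = 49.32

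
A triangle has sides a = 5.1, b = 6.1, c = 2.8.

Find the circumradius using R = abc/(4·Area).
First find the area with Heron's formula.
s = (5.1 + 6.1 + 2.8)/2 = 7
Area = √(s(s−a)(s−b)(s−c)) = √(7·1.9·0.9·4.2) ≈ √50.274 ≈ 7.09042
abc = 5.1·6.1·2.8 = 87.108
R = abc/(4·Area) ≈ 87.108/(4·7.09042) = 87.108/28.3617 ≈ 3.07133

R = 3.071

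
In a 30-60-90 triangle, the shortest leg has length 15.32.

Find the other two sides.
In a 30-60-90 triangle the sides are in ratio 1 : √3 : 2 (short leg : long leg : hypotenuse).
Long leg = 15.32·√3 ≈ 15.32·1.73205 ≈ 26.535
Hypotenuse = 2·15.32 = 30.64

Long leg = 15.32√3 = 26.54, Hypotenuse = 30.64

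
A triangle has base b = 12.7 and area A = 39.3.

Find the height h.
A = ½·b·h  ⇒  h = 2A/b = 2·39.3/12.7 = 78.6/12.7 ≈ 6.18898

h = 6.189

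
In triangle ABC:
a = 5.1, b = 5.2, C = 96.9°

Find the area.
Two sides and the included angle (SAS): A = ½·a·b·sin(C) = ½·5.1·5.2·sin(96.9°)
sin(96.9°) ≈ 0.992757
A ≈ ½·26.52·0.992757 = 13.26·0.992757 ≈ 13.164

Area = 13.16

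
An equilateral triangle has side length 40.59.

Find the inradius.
r = Area/s with s the semi-perimeter.
Area = (√3/4)·40.59² = (√3/4)·1647.5481 ≈ 0.433013·1647.5481 ≈ 713.409
s = 3·40.59/2 = 60.885
r ≈ 713.409/60.885 ≈ 11.7173
(Equivalently r = side/(2√3) = 40.59/3.4641 ≈ 11.7173.)

r = 11.72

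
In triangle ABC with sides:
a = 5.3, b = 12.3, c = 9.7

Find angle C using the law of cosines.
c² = a² + b² − 2ab·cos(C)  ⇒  cos(C) = (a² + b² − c²)/(2ab)
cos(C) = (5.3² + 12.3² − 9.7²)/(2·5.3·12.3) = (28.09 + 151.29 − 94.09)/130.38 = 85.29/130.38 ≈ 0.654165
C = arccos(0.654165) ≈ 49.1437°

C = 49.14°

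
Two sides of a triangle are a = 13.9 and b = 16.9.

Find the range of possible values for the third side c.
Triangle inequality: |a − b| < c < a + b
|a − b| = |13.9 − 16.9| = 3
a + b = 13.9 + 16.9 = 30.8

3 < c < 30.8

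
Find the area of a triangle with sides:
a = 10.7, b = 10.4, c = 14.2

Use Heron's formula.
s = (10.7 + 10.4 + 14.2)/2 = 35.3/2 = 17.65
s − a = 6.95, s − b = 7.25, s − c = 3.45
s(s−a)(s−b)(s−c) = 17.65·6.95·7.25·3.45 ≈ 3068.22
Area = √3068.22 ≈ 55.3915

Area = 55.39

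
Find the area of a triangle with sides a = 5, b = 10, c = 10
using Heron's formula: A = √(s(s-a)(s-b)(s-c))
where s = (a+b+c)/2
s = (5 + 10 + 10)/2 = 25/2 = 12.5
s − a = 7.5, s − b = 2.5, s − c = 2.5
s(s−a)(s−b)(s−c) = 12.5·7.5·2.5·2.5 = 585.9375
Area = √585.9375 ≈ 24.2061

s = 12.5, Area = 24.21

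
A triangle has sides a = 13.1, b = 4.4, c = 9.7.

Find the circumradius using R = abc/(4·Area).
First find the area with Heron's formula.
s = (13.1 + 4.4 + 9.7)/2 = 13.6
Area = √(s(s−a)(s−b)(s−c)) = √(13.6·0.5·9.2·3.9) ≈ √243.984 ≈ 15.62
abc = 13.1·4.4·9.7 = 559.108
R = abc/(4·Area) ≈ 559.108/(4·15.62) = 559.108/62.4799 ≈ 8.9486

R = 8.949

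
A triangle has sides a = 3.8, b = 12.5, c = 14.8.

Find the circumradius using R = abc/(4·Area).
First find the area with Heron's formula.
s = (3.8 + 12.5 + 14.8)/2 = 15.55
Area = √(s(s−a)(s−b)(s−c)) = √(15.55·11.75·3.05·0.75) ≈ √417.955 ≈ 20.4439
abc = 3.8·12.5·14.8 = 703
R = abc/(4·Area) ≈ 703/(4·20.4439) = 703/81.7758 ≈ 8.59668

R = 8.597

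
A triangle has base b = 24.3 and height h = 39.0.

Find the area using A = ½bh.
A = ½·b·h = ½·24.3·39.0 = ½·947.7 = 473.85

Area = 473.85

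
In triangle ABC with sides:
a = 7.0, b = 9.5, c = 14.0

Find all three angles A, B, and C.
Law of cosines for each angle (a² = 49, b² = 90.25, c² = 196):
cos(A) = (b² + c² − a²)/(2bc) = (90.25 + 196 − 49)/(2·9.5·14.0) = 237.25/266 ≈ 0.891917  ⇒  A ≈ 26.8848°
cos(B) = (a² + c² − b²)/(2ac) = (49 + 196 − 90.25)/(2·7.0·14.0) = 154.75/196 ≈ 0.789541  ⇒  B ≈ 37.8574°
cos(C) = (a² + b² − c²)/(2ab) = (49 + 90.25 − 196)/(2·7.0·9.5) = -56.75/133 ≈ -0.426692  ⇒  C ≈ 115.258°
Check: A + B + C ≈ 180°

A = 26.88°, B = 37.86°, C = 115.3°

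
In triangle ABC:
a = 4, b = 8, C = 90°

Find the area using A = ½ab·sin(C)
A = ½·a·b·sin(C) = ½·4·8·sin(90°)
sin(90°) ≈ 1
A ≈ ½·32·1 = 16·1 ≈ 16

Area = 16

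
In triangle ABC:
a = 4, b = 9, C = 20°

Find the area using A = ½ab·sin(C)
A = ½·a·b·sin(C) = ½·4·9·sin(20°)
sin(20°) ≈ 0.34202
A ≈ ½·36·0.34202 = 18·0.34202 ≈ 6.15636

Area = 6.156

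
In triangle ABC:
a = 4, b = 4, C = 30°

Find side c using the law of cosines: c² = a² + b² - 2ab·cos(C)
c² = 4² + 4² − 2·4·4·cos(30°)
cos(30°) ≈ 0.866025
c² ≈ 16 + 16 − 32·(0.866025) ≈ 32 − 27.7128 ≈ 4.28719
c ≈ √4.28719 ≈ 2.07055

c = 2.071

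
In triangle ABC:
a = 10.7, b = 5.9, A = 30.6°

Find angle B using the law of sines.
a/sin(A) = b/sin(B)  ⇒  sin(B) = b·sin(A)/a = 5.9·sin(30.6°)/10.7
sin(30.6°) ≈ 0.509041
sin(B) ≈ 5.9·0.509041/10.7 ≈ 3.00334/10.7 ≈ 0.280686
B = arcsin(0.280686) ≈ 16.3012°
(Since b ≤ a we need B ≤ A, so the obtuse alternative 180° − 16.3012° ≈ 163.699° is rejected.)

B = 16.3°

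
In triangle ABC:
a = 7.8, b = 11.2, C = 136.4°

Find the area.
Two sides and the included angle (SAS): A = ½·a·b·sin(C) = ½·7.8·11.2·sin(136.4°)
sin(136.4°) ≈ 0.68962
A ≈ ½·87.36·0.68962 = 43.68·0.68962 ≈ 30.1226

Area = 30.12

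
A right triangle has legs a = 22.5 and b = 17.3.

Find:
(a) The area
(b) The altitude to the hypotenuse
(a) The legs are perpendicular, so Area = ½·a·b = ½·22.5·17.3 = ½·389.25 = 194.625
(b) Hypotenuse c = √(a² + b²) = √(506.25 + 299.29) = √805.54 ≈ 28.382
    Area = ½·c·h_c  ⇒  h_c = 2·Area/c = 389.25/28.382 ≈ 13.7147

Area = 194.625, h_c = 13.71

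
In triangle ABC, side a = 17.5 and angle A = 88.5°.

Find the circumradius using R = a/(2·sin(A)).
R = a/(2·sin(A)) = 17.5/(2·sin(88.5°))
sin(88.5°) ≈ 0.999657
R ≈ 17.5/(2·0.999657) = 17.5/1.99931 ≈ 8.753

R = 8.753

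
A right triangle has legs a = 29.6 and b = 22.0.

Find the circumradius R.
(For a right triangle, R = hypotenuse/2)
Hypotenuse c = √(a² + b²) = √(876.16 + 484) = √1360.16 ≈ 36.8803
R = c/2 ≈ 36.8803/2 ≈ 18.4402

R = 18.44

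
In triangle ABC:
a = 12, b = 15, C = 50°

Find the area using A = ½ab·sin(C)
A = ½·a·b·sin(C) = ½·12·15·sin(50°)
sin(50°) ≈ 0.766044
A ≈ ½·180·0.766044 = 90·0.766044 ≈ 68.944

Area = 68.94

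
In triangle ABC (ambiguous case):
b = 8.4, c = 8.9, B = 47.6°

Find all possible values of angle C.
b/sin(B) = c/sin(C)  ⇒  sin(C) = c·sin(B)/b = 8.9·sin(47.6°)/8.4
sin(47.6°) ≈ 0.738455
sin(C) ≈ 8.9·0.738455/8.4 ≈ 6.57225/8.4 ≈ 0.782411
Candidate 1: C₁ = arcsin(0.782411) ≈ 51.4819°  →  A = 180° − 47.6° − 51.4819° ≈ 80.9181° > 0, valid
Candidate 2: C₂ = 180° − C₁ ≈ 128.518°  →  A = 180° − 47.6° − 128.518° ≈ 3.88186° > 0, valid

C = 51.48° or C = 128.5° (two solutions)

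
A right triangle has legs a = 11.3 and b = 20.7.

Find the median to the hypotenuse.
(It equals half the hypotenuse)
Hypotenuse c = √(a² + b²) = √(127.69 + 428.49) = √556.18 ≈ 23.5835
Median to hypotenuse = c/2 ≈ 23.5835/2 ≈ 11.7917

Median = 11.79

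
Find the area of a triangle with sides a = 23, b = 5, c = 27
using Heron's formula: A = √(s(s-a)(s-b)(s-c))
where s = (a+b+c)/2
s = (23 + 5 + 27)/2 = 55/2 = 27.5
s − a = 4.5, s − b = 22.5, s − c = 0.5
s(s−a)(s−b)(s−c) = 27.5·4.5·22.5·0.5 = 1392.1875
Area = √1392.1875 ≈ 37.312

s = 27.5, Area = 37.31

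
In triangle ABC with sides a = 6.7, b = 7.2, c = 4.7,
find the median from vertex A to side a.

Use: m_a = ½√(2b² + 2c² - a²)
m_a = ½√(2·7.2² + 2·4.7² − 6.7²) = ½√(2·51.84 + 2·22.09 − 44.89) = ½√(103.68 + 44.18 − 44.89) = ½√102.97
√102.97 ≈ 10.1474, so m_a ≈ 5.07371

m_a = 5.074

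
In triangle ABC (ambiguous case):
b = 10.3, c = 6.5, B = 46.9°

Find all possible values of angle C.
b/sin(B) = c/sin(C)  ⇒  sin(C) = c·sin(B)/b = 6.5·sin(46.9°)/10.3
sin(46.9°) ≈ 0.730162
sin(C) ≈ 6.5·0.730162/10.3 ≈ 4.74605/10.3 ≈ 0.460782
Candidate 1: C₁ = arcsin(0.460782) ≈ 27.4376°  →  A = 180° − 46.9° − 27.4376° ≈ 105.662° > 0, valid
Candidate 2: C₂ = 180° − C₁ ≈ 152.562°  →  A = 180° − 46.9° − 152.562° ≈ -19.4624° ≤ 0, not a valid triangle

C = 27.44° (one solution)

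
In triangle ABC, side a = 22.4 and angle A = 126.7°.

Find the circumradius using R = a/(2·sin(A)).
R = a/(2·sin(A)) = 22.4/(2·sin(126.7°))
sin(126.7°) ≈ 0.801776
R ≈ 22.4/(2·0.801776) = 22.4/1.60355 ≈ 13.969

R = 13.97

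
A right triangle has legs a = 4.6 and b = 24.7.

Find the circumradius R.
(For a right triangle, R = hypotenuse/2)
Hypotenuse c = √(a² + b²) = √(21.16 + 610.09) = √631.25 ≈ 25.1247
R = c/2 ≈ 25.1247/2 ≈ 12.5623

R = 12.56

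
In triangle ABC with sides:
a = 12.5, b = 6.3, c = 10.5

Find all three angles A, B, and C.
Law of cosines for each angle (a² = 156.25, b² = 39.69, c² = 110.25):
cos(A) = (b² + c² − a²)/(2bc) = (39.69 + 110.25 − 156.25)/(2·6.3·10.5) = -6.31/132.3 ≈ -0.0476946  ⇒  A ≈ 92.7337°
cos(B) = (a² + c² − b²)/(2ac) = (156.25 + 110.25 − 39.69)/(2·12.5·10.5) = 226.81/262.5 ≈ 0.864038  ⇒  B ≈ 30.227°
cos(C) = (a² + b² − c²)/(2ab) = (156.25 + 39.69 − 110.25)/(2·12.5·6.3) = 85.69/157.5 ≈ 0.544063  ⇒  C ≈ 57.0393°
Check: A + B + C ≈ 180°

A = 92.73°, B = 30.23°, C = 57.04°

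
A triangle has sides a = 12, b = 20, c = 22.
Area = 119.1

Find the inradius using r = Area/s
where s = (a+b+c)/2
s = (12 + 20 + 22)/2 = 54/2 = 27
r = Area/s = 119.1/27 ≈ 4.41111

r = 4.411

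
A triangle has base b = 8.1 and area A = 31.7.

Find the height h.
A = ½·b·h  ⇒  h = 2A/b = 2·31.7/8.1 = 63.4/8.1 ≈ 7.82716

h = 7.827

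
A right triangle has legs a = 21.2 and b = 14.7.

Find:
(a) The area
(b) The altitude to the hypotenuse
(a) The legs are perpendicular, so Area = ½·a·b = ½·21.2·14.7 = ½·311.64 = 155.82
(b) Hypotenuse c = √(a² + b²) = √(449.44 + 216.09) = √665.53 ≈ 25.7979
    Area = ½·c·h_c  ⇒  h_c = 2·Area/c = 311.64/25.7979 ≈ 12.0801

Area = 155.82, h_c = 12.08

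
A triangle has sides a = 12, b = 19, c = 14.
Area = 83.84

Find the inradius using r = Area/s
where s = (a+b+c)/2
s = (12 + 19 + 14)/2 = 45/2 = 22.5
r = Area/s = 83.84/22.5 ≈ 3.72622

r = 3.726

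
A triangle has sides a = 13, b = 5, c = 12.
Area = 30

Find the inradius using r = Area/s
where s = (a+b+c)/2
s = (13 + 5 + 12)/2 = 30/2 = 15
r = Area/s = 30/15 ≈ 2

r = 2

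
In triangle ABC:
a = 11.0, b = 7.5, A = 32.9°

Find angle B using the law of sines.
a/sin(A) = b/sin(B)  ⇒  sin(B) = b·sin(A)/a = 7.5·sin(32.9°)/11.0
sin(32.9°) ≈ 0.543174
sin(B) ≈ 7.5·0.543174/11.0 ≈ 4.07381/11.0 ≈ 0.370346
B = arcsin(0.370346) ≈ 21.737°
(Since b ≤ a we need B ≤ A, so the obtuse alternative 180° − 21.737° ≈ 158.263° is rejected.)

B = 21.74°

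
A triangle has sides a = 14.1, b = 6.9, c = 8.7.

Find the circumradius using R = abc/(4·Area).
First find the area with Heron's formula.
s = (14.1 + 6.9 + 8.7)/2 = 14.85
Area = √(s(s−a)(s−b)(s−c)) = √(14.85·0.75·7.95·6.15) ≈ √544.54 ≈ 23.3354
abc = 14.1·6.9·8.7 = 846.423
R = abc/(4·Area) ≈ 846.423/(4·23.3354) = 846.423/93.3415 ≈ 9.06802

R = 9.068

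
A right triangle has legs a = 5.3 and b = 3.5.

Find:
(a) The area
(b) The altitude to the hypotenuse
(a) The legs are perpendicular, so Area = ½·a·b = ½·5.3·3.5 = ½·18.55 = 9.275
(b) Hypotenuse c = √(a² + b²) = √(28.09 + 12.25) = √40.34 ≈ 6.35138
    Area = ½·c·h_c  ⇒  h_c = 2·Area/c = 18.55/6.35138 ≈ 2.92063

Area = 9.275, h_c = 2.921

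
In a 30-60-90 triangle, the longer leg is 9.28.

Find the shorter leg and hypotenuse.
In a 30-60-90 triangle the sides are in ratio 1 : √3 : 2, so short leg = long leg/√3 and hypotenuse = 2·(short leg).
Short leg = 9.28/√3 ≈ 9.28/1.73205 ≈ 5.35781
Hypotenuse = 2·5.35781 ≈ 10.7156

Short leg = 5.358, Hypotenuse = 10.72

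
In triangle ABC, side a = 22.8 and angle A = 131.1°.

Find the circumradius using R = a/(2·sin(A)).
R = a/(2·sin(A)) = 22.8/(2·sin(131.1°))
sin(131.1°) ≈ 0.753563
R ≈ 22.8/(2·0.753563) = 22.8/1.50713 ≈ 15.1281

R = 15.13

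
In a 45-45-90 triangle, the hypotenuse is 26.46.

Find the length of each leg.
In a 45-45-90 triangle hypotenuse = leg·√2, so leg = hypotenuse/√2.
Leg = 26.46/√2 ≈ 26.46/1.41421 ≈ 18.71

Each leg = 18.71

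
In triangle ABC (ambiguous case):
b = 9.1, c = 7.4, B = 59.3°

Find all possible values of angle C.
b/sin(B) = c/sin(C)  ⇒  sin(C) = c·sin(B)/b = 7.4·sin(59.3°)/9.1
sin(59.3°) ≈ 0.859852
sin(C) ≈ 7.4·0.859852/9.1 ≈ 6.36291/9.1 ≈ 0.699221
Candidate 1: C₁ = arcsin(0.699221) ≈ 44.3645°  →  A = 180° − 59.3° − 44.3645° ≈ 76.3355° > 0, valid
Candidate 2: C₂ = 180° − C₁ ≈ 135.635°  →  A = 180° − 59.3° − 135.635° ≈ -14.9355° ≤ 0, not a valid triangle

C = 44.36° (one solution)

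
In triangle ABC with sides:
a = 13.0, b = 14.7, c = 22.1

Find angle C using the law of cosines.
c² = a² + b² − 2ab·cos(C)  ⇒  cos(C) = (a² + b² − c²)/(2ab)
cos(C) = (13.0² + 14.7² − 22.1²)/(2·13.0·14.7) = (169 + 216.09 − 488.41)/382.2 = -103.32/382.2 ≈ -0.27033
C = arccos(-0.27033) ≈ 105.684°

C = 105.7°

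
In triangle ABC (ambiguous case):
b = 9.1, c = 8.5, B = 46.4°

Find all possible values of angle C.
b/sin(B) = c/sin(C)  ⇒  sin(C) = c·sin(B)/b = 8.5·sin(46.4°)/9.1
sin(46.4°) ≈ 0.724172
sin(C) ≈ 8.5·0.724172/9.1 ≈ 6.15546/9.1 ≈ 0.676424
Candidate 1: C₁ = arcsin(0.676424) ≈ 42.5649°  →  A = 180° − 46.4° − 42.5649° ≈ 91.0351° > 0, valid
Candidate 2: C₂ = 180° − C₁ ≈ 137.435°  →  A = 180° − 46.4° − 137.435° ≈ -3.8351° ≤ 0, not a valid triangle

C = 42.56° (one solution)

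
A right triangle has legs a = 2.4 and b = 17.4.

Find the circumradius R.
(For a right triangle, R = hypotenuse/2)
Hypotenuse c = √(a² + b²) = √(5.76 + 302.76) = √308.52 ≈ 17.5647
R = c/2 ≈ 17.5647/2 ≈ 8.78237

R = 8.782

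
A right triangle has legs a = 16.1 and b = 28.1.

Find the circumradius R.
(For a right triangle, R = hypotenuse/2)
Hypotenuse c = √(a² + b²) = √(259.21 + 789.61) = √1048.82 ≈ 32.3855
R = c/2 ≈ 32.3855/2 ≈ 16.1927

R = 16.19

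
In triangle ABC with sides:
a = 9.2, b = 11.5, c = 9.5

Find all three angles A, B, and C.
Law of cosines for each angle (a² = 84.64, b² = 132.25, c² = 90.25):
cos(A) = (b² + c² − a²)/(2bc) = (132.25 + 90.25 − 84.64)/(2·11.5·9.5) = 137.86/218.5 ≈ 0.630938  ⇒  A ≈ 50.8806°
cos(B) = (a² + c² − b²)/(2ac) = (84.64 + 90.25 − 132.25)/(2·9.2·9.5) = 42.64/174.8 ≈ 0.243936  ⇒  B ≈ 75.881°
cos(C) = (a² + b² − c²)/(2ab) = (84.64 + 132.25 − 90.25)/(2·9.2·11.5) = 126.64/211.6 ≈ 0.598488  ⇒  C ≈ 53.2383°
Check: A + B + C ≈ 180°

A = 50.88°, B = 75.88°, C = 53.24°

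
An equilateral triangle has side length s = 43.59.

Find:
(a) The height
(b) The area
(a) The height splits the triangle into two 30-60-90 halves: h = s·√3/2 = 43.59·1.73205/2 ≈ 75.5001/2 ≈ 37.75
(b) Area = (√3/4)·s² = (√3/4)·43.59² = (√3/4)·1900.0881 ≈ 0.433013·1900.0881 ≈ 822.762

Height = 37.75, Area = 822.8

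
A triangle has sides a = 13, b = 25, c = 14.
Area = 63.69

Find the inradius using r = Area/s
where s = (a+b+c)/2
s = (13 + 25 + 14)/2 = 52/2 = 26
r = Area/s = 63.69/26 ≈ 2.44962

r = 2.45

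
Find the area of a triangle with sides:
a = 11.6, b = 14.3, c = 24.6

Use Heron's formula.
s = (11.6 + 14.3 + 24.6)/2 = 50.5/2 = 25.25
s − a = 13.65, s − b = 10.95, s − c = 0.65
s(s−a)(s−b)(s−c) = 25.25·13.65·10.95·0.65 ≈ 2453.14
Area = √2453.14 ≈ 49.5291

Area = 49.53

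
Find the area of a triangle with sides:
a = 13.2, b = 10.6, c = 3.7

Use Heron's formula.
s = (13.2 + 10.6 + 3.7)/2 = 27.5/2 = 13.75
s − a = 0.55, s − b = 3.15, s − c = 10.05
s(s−a)(s−b)(s−c) = 13.75·0.55·3.15·10.05 ≈ 239.41
Area = √239.41 ≈ 15.4729

Area = 15.47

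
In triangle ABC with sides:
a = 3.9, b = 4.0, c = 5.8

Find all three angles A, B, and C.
Law of cosines for each angle (a² = 15.21, b² = 16, c² = 33.64):
cos(A) = (b² + c² − a²)/(2bc) = (16 + 33.64 − 15.21)/(2·4.0·5.8) = 34.43/46.4 ≈ 0.742026  ⇒  A ≈ 42.0957°
cos(B) = (a² + c² − b²)/(2ac) = (15.21 + 33.64 − 16)/(2·3.9·5.8) = 32.85/45.24 ≈ 0.726127  ⇒  B ≈ 43.4373°
cos(C) = (a² + b² − c²)/(2ab) = (15.21 + 16 − 33.64)/(2·3.9·4.0) = -2.43/31.2 ≈ -0.0778846  ⇒  C ≈ 94.467°
Check: A + B + C ≈ 180°

A = 42.1°, B = 43.44°, C = 94.47°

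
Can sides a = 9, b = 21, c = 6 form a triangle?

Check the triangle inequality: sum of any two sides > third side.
a + b vs c: 9 + 21 = 30 > 6  ✓
a + c vs b: 9 + 6 = 15 ≤ 21  ✗
b + c vs a: 21 + 6 = 27 > 9  ✓

No: 9 + 6 = 15 is not > 21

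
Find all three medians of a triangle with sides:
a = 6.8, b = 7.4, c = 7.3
Median formula: m_a = ½√(2b² + 2c² − a²) (and cyclically). a² = 46.24, b² = 54.76, c² = 53.29.
m_a = ½√(2·54.76 + 2·53.29 − 46.24) = ½√169.86 ≈ ½·13.033 ≈ 6.51652
m_b = ½√(2·46.24 + 2·53.29 − 54.76) = ½√144.3 ≈ ½·12.0125 ≈ 6.00625
m_c = ½√(2·46.24 + 2·54.76 − 53.29) = ½√148.71 ≈ ½·12.1947 ≈ 6.09734

m_a = 6.517, m_b = 6.006, m_c = 6.097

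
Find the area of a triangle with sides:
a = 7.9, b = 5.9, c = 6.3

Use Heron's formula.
s = (7.9 + 5.9 + 6.3)/2 = 20.1/2 = 10.05
s − a = 2.15, s − b = 4.15, s − c = 3.75
s(s−a)(s−b)(s−c) = 10.05·2.15·4.15·3.75 ≈ 336.267
Area = √336.267 ≈ 18.3376

Area = 18.34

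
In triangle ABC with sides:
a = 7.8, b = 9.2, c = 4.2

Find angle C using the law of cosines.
c² = a² + b² − 2ab·cos(C)  ⇒  cos(C) = (a² + b² − c²)/(2ab)
cos(C) = (7.8² + 9.2² − 4.2²)/(2·7.8·9.2) = (60.84 + 84.64 − 17.64)/143.52 = 127.84/143.52 ≈ 0.890747
C = arccos(0.890747) ≈ 27.0327°

C = 27.03°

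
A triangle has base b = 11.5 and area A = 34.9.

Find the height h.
A = ½·b·h  ⇒  h = 2A/b = 2·34.9/11.5 = 69.8/11.5 ≈ 6.06957

h = 6.07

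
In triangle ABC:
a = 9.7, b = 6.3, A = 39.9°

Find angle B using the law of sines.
a/sin(A) = b/sin(B)  ⇒  sin(B) = b·sin(A)/a = 6.3·sin(39.9°)/9.7
sin(39.9°) ≈ 0.64145
sin(B) ≈ 6.3·0.64145/9.7 ≈ 4.04113/9.7 ≈ 0.416612
B = arcsin(0.416612) ≈ 24.6208°
(Since b ≤ a we need B ≤ A, so the obtuse alternative 180° − 24.6208° ≈ 155.379° is rejected.)

B = 24.62°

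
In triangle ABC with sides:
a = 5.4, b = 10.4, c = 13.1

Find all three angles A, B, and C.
Law of cosines for each angle (a² = 29.16, b² = 108.16, c² = 171.61):
cos(A) = (b² + c² − a²)/(2bc) = (108.16 + 171.61 − 29.16)/(2·10.4·13.1) = 250.61/272.48 ≈ 0.919737  ⇒  A ≈ 23.1123°
cos(B) = (a² + c² − b²)/(2ac) = (29.16 + 171.61 − 108.16)/(2·5.4·13.1) = 92.61/141.48 ≈ 0.65458  ⇒  B ≈ 49.1122°
cos(C) = (a² + b² − c²)/(2ab) = (29.16 + 108.16 − 171.61)/(2·5.4·10.4) = -34.29/112.32 ≈ -0.305288  ⇒  C ≈ 107.776°
Check: A + B + C ≈ 180°

A = 23.11°, B = 49.11°, C = 107.8°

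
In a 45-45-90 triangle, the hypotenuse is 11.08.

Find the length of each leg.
In a 45-45-90 triangle hypotenuse = leg·√2, so leg = hypotenuse/√2.
Leg = 11.08/√2 ≈ 11.08/1.41421 ≈ 7.83474

Each leg = 7.835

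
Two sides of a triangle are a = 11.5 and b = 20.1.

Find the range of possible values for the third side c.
Triangle inequality: |a − b| < c < a + b
|a − b| = |11.5 − 20.1| = 8.6
a + b = 11.5 + 20.1 = 31.6

8.6 < c < 31.6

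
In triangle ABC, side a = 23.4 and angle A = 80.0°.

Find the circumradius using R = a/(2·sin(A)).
R = a/(2·sin(A)) = 23.4/(2·sin(80.0°))
sin(80.0°) ≈ 0.984808
R ≈ 23.4/(2·0.984808) = 23.4/1.96962 ≈ 11.8805

R = 11.88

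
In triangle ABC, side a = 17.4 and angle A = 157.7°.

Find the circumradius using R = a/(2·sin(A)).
R = a/(2·sin(A)) = 17.4/(2·sin(157.7°))
sin(157.7°) ≈ 0.379456
R ≈ 17.4/(2·0.379456) = 17.4/0.758912 ≈ 22.9275

R = 22.93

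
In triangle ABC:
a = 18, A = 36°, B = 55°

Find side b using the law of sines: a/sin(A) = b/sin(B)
a/sin(A) = b/sin(B)  ⇒  b = a·sin(B)/sin(A) = 18·sin(55°)/sin(36°)
sin(55°) ≈ 0.819152, sin(36°) ≈ 0.587785
b ≈ 18·0.819152/0.587785 ≈ 14.7447/0.587785 ≈ 25.0852

b = 25.09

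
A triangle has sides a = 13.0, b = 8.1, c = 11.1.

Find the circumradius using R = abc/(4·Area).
First find the area with Heron's formula.
s = (13.0 + 8.1 + 11.1)/2 = 16.1
Area = √(s(s−a)(s−b)(s−c)) = √(16.1·3.1·8·5) ≈ √1996.4 ≈ 44.6811
abc = 13.0·8.1·11.1 = 1168.83
R = abc/(4·Area) ≈ 1168.83/(4·44.6811) = 1168.83/178.724 ≈ 6.53985

R = 6.54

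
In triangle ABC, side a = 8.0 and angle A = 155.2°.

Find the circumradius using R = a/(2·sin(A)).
R = a/(2·sin(A)) = 8.0/(2·sin(155.2°))
sin(155.2°) ≈ 0.419452
R ≈ 8.0/(2·0.419452) = 8.0/0.838904 ≈ 9.53625

R = 9.536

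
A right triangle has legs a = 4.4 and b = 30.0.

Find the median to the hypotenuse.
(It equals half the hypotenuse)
Hypotenuse c = √(a² + b²) = √(19.36 + 900) = √919.36 ≈ 30.3209
Median to hypotenuse = c/2 ≈ 30.3209/2 ≈ 15.1605

Median = 15.16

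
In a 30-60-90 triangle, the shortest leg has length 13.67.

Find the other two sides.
In a 30-60-90 triangle the sides are in ratio 1 : √3 : 2 (short leg : long leg : hypotenuse).
Long leg = 13.67·√3 ≈ 13.67·1.73205 ≈ 23.6771
Hypotenuse = 2·13.67 = 27.34

Long leg = 13.67√3 = 23.68, Hypotenuse = 27.34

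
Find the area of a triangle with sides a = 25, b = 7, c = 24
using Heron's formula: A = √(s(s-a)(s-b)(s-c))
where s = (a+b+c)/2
s = (25 + 7 + 24)/2 = 56/2 = 28
s − a = 3, s − b = 21, s − c = 4
s(s−a)(s−b)(s−c) = 28·3·21·4 = 7056
Area = √7056 ≈ 84

s = 28.0, Area = 84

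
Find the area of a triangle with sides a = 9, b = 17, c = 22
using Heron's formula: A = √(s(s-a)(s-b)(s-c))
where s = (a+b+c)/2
s = (9 + 17 + 22)/2 = 48/2 = 24
s − a = 15, s − b = 7, s − c = 2
s(s−a)(s−b)(s−c) = 24·15·7·2 = 5040
Area = √5040 ≈ 70.993

s = 24.0, Area = 70.99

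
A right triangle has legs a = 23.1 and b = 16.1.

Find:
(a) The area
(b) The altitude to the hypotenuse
(a) The legs are perpendicular, so Area = ½·a·b = ½·23.1·16.1 = ½·371.91 = 185.955
(b) Hypotenuse c = √(a² + b²) = √(533.61 + 259.21) = √792.82 ≈ 28.1571
    Area = ½·c·h_c  ⇒  h_c = 2·Area/c = 371.91/28.1571 ≈ 13.2084

Area = 185.955, h_c = 13.21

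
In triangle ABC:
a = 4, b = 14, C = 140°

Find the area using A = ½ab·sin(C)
A = ½·a·b·sin(C) = ½·4·14·sin(140°)
sin(140°) ≈ 0.642788
A ≈ ½·56·0.642788 = 28·0.642788 ≈ 17.9981

Area = 18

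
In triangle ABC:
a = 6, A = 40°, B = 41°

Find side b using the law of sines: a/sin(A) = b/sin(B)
a/sin(A) = b/sin(B)  ⇒  b = a·sin(B)/sin(A) = 6·sin(41°)/sin(40°)
sin(41°) ≈ 0.656059, sin(40°) ≈ 0.642788
b ≈ 6·0.656059/0.642788 ≈ 3.93635/0.642788 ≈ 6.12388

b = 6.124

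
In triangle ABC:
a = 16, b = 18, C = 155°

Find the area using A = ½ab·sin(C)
A = ½·a·b·sin(C) = ½·16·18·sin(155°)
sin(155°) ≈ 0.422618
A ≈ ½·288·0.422618 = 144·0.422618 ≈ 60.857

Area = 60.86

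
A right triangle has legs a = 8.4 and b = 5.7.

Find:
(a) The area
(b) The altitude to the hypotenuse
(a) The legs are perpendicular, so Area = ½·a·b = ½·8.4·5.7 = ½·47.88 = 23.94
(b) Hypotenuse c = √(a² + b²) = √(70.56 + 32.49) = √103.05 ≈ 10.1514
    Area = ½·c·h_c  ⇒  h_c = 2·Area/c = 47.88/10.1514 ≈ 4.71661

Area = 23.94, h_c = 4.717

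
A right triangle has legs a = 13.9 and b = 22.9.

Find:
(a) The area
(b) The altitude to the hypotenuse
(a) The legs are perpendicular, so Area = ½·a·b = ½·13.9·22.9 = ½·318.31 = 159.155
(b) Hypotenuse c = √(a² + b²) = √(193.21 + 524.41) = √717.62 ≈ 26.7884
    Area = ½·c·h_c  ⇒  h_c = 2·Area/c = 318.31/26.7884 ≈ 11.8824

Area = 159.155, h_c = 11.88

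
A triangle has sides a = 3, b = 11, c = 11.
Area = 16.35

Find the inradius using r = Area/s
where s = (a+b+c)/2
s = (3 + 11 + 11)/2 = 25/2 = 12.5
r = Area/s = 16.35/12.5 ≈ 1.308

r = 1.308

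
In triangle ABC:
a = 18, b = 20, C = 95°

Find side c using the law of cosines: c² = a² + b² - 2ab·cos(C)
c² = 18² + 20² − 2·18·20·cos(95°)
cos(95°) ≈ -0.0871557
c² ≈ 324 + 400 − 720·(-0.0871557) ≈ 724 + 62.7521 ≈ 786.752
c ≈ √786.752 ≈ 28.0491

c = 28.05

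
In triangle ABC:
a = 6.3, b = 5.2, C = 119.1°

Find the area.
Two sides and the included angle (SAS): A = ½·a·b·sin(C) = ½·6.3·5.2·sin(119.1°)
sin(119.1°) ≈ 0.873772
A ≈ ½·32.76·0.873772 = 16.38·0.873772 ≈ 14.3124

Area = 14.31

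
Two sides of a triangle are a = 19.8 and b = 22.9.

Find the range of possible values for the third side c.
Triangle inequality: |a − b| < c < a + b
|a − b| = |19.8 − 22.9| = 3.1
a + b = 19.8 + 22.9 = 42.7

3.1 < c < 42.7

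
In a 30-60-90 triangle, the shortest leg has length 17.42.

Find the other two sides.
In a 30-60-90 triangle the sides are in ratio 1 : √3 : 2 (short leg : long leg : hypotenuse).
Long leg = 17.42·√3 ≈ 17.42·1.73205 ≈ 30.1723
Hypotenuse = 2·17.42 = 34.84

Long leg = 17.42√3 = 30.17, Hypotenuse = 34.84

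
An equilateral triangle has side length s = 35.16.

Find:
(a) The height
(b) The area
(a) The height splits the triangle into two 30-60-90 halves: h = s·√3/2 = 35.16·1.73205/2 ≈ 60.8989/2 ≈ 30.4495
(b) Area = (√3/4)·s² = (√3/4)·35.16² = (√3/4)·1236.2256 ≈ 0.433013·1236.2256 ≈ 535.301

Height = 30.45, Area = 535.3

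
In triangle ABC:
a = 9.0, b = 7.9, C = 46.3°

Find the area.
Two sides and the included angle (SAS): A = ½·a·b·sin(C) = ½·9.0·7.9·sin(46.3°)
sin(46.3°) ≈ 0.722967
A ≈ ½·71.1·0.722967 = 35.55·0.722967 ≈ 25.7015

Area = 25.7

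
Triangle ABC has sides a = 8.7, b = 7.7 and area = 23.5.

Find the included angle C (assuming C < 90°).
Area = ½·a·b·sin(C)  ⇒  sin(C) = 2·Area/(a·b) = 2·23.5/(8.7·7.7) = 47/66.99 ≈ 0.701597
C = arcsin(0.701597) ≈ 44.5553° (taking the acute solution since C < 90°)

C = 44.56°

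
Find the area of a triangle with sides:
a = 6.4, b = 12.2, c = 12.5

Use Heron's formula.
s = (6.4 + 12.2 + 12.5)/2 = 31.1/2 = 15.55
s − a = 9.15, s − b = 3.35, s − c = 3.05
s(s−a)(s−b)(s−c) = 15.55·9.15·3.35·3.05 ≈ 1453.77
Area = √1453.77 ≈ 38.1284

Area = 38.13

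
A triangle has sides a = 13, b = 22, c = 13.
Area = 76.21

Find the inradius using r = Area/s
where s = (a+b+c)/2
s = (13 + 22 + 13)/2 = 48/2 = 24
r = Area/s = 76.21/24 ≈ 3.17542

r = 3.175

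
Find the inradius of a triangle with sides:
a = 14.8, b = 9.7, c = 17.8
r = Area/s where s is the semi-perimeter.
s = (14.8 + 9.7 + 17.8)/2 = 42.3/2 = 21.15
Area = √(s(s−a)(s−b)(s−c)) = √(21.15·6.35·11.45·3.35) ≈ √5151.51 ≈ 71.774
r ≈ 71.774/21.15 ≈ 3.39357

r = 3.394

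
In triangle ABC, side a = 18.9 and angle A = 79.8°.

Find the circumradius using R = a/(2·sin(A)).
R = a/(2·sin(A)) = 18.9/(2·sin(79.8°))
sin(79.8°) ≈ 0.984196
R ≈ 18.9/(2·0.984196) = 18.9/1.96839 ≈ 9.60175

R = 9.602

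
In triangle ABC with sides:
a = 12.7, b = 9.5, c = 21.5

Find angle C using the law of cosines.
c² = a² + b² − 2ab·cos(C)  ⇒  cos(C) = (a² + b² − c²)/(2ab)
cos(C) = (12.7² + 9.5² − 21.5²)/(2·12.7·9.5) = (161.29 + 90.25 − 462.25)/241.3 = -210.71/241.3 ≈ -0.873228
C = arccos(-0.873228) ≈ 150.836°

C = 150.8°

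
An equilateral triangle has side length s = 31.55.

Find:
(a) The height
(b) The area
(a) The height splits the triangle into two 30-60-90 halves: h = s·√3/2 = 31.55·1.73205/2 ≈ 54.6462/2 ≈ 27.3231
(b) Area = (√3/4)·s² = (√3/4)·31.55² = (√3/4)·995.4025 ≈ 0.433013·995.4025 ≈ 431.022

Height = 27.32, Area = 431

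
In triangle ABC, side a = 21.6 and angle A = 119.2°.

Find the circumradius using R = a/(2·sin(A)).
R = a/(2·sin(A)) = 21.6/(2·sin(119.2°))
sin(119.2°) ≈ 0.872922
R ≈ 21.6/(2·0.872922) = 21.6/1.74584 ≈ 12.3722

R = 12.37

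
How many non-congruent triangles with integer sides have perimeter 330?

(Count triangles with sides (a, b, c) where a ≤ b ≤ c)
Let a ≤ b ≤ c with a + b + c = 330. The only binding inequality is a + b > c, i.e. 330 − c > c, so c < 330/2; and c ≥ 330/3 since c is the largest side.
So 110 ≤ c ≤ 164. For each c, b runs from ⌈(330 − c)/2⌉ up to c (then a = 330 − b − c satisfies 1 ≤ a ≤ b automatically), giving c − ⌈(330 − c)/2⌉ + 1 choices.
Summing over c: 1 + 2 + 4 + 5 + … + 80 + 82  (55 terms, c = 110, …, 164) = 2269
Check (closed form: nearest integer to p²/48 for even p, (p+3)²/48 for odd p): 330²/48 = 108900/48 ≈ 2268.75 → 2269

2269 triangles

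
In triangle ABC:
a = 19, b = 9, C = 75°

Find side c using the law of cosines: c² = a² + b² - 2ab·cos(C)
c² = 19² + 9² − 2·19·9·cos(75°)
cos(75°) ≈ 0.258819
c² ≈ 361 + 81 − 342·(0.258819) ≈ 442 − 88.5161 ≈ 353.484
c ≈ √353.484 ≈ 18.8012

c = 18.8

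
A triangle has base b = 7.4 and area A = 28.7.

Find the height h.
A = ½·b·h  ⇒  h = 2A/b = 2·28.7/7.4 = 57.4/7.4 ≈ 7.75676

h = 7.757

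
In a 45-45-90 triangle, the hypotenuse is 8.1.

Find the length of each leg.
In a 45-45-90 triangle hypotenuse = leg·√2, so leg = hypotenuse/√2.
Leg = 8.1/√2 ≈ 8.1/1.41421 ≈ 5.72756

Each leg = 5.728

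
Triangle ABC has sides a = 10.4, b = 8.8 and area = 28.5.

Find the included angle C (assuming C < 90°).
Area = ½·a·b·sin(C)  ⇒  sin(C) = 2·Area/(a·b) = 2·28.5/(10.4·8.8) = 57/91.52 ≈ 0.622815
C = arcsin(0.622815) ≈ 38.522° (taking the acute solution since C < 90°)

C = 38.52°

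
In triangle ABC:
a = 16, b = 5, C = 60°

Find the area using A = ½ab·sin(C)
A = ½·a·b·sin(C) = ½·16·5·sin(60°)
sin(60°) ≈ 0.866025
A ≈ ½·80·0.866025 = 40·0.866025 ≈ 34.641

Area = 34.64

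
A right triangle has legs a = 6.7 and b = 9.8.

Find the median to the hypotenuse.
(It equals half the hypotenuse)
Hypotenuse c = √(a² + b²) = √(44.89 + 96.04) = √140.93 ≈ 11.8714
Median to hypotenuse = c/2 ≈ 11.8714/2 ≈ 5.9357

Median = 5.936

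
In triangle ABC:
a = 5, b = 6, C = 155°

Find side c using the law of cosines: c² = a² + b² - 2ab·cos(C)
c² = 5² + 6² − 2·5·6·cos(155°)
cos(155°) ≈ -0.906308
c² ≈ 25 + 36 − 60·(-0.906308) ≈ 61 + 54.3785 ≈ 115.378
c ≈ √115.378 ≈ 10.7414

c = 10.74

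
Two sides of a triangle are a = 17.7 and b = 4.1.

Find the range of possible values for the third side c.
Triangle inequality: |a − b| < c < a + b
|a − b| = |17.7 − 4.1| = 13.6
a + b = 17.7 + 4.1 = 21.8

13.6 < c < 21.8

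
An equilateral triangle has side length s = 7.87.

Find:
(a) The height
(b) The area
(a) The height splits the triangle into two 30-60-90 halves: h = s·√3/2 = 7.87·1.73205/2 ≈ 13.6312/2 ≈ 6.81562
(b) Area = (√3/4)·s² = (√3/4)·7.87² = (√3/4)·61.9369 ≈ 0.433013·61.9369 ≈ 26.8195

Height = 6.816, Area = 26.82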